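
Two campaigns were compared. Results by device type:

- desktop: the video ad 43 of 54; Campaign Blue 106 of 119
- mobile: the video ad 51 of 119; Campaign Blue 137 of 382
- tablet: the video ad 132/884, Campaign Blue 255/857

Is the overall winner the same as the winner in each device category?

No

Desktop: the video ad 43/54 = 79.6%, Campaign Blue 106/119 = 89.1% → Campaign Blue
Mobile: the video ad 51/119 = 42.9%, Campaign Blue 137/382 = 35.9% → the video ad
Tablet: the video ad 132/884 = 14.9%, Campaign Blue 255/857 = 29.8% → Campaign Blue
Overall: the video ad 226/1057 = 21.4%, Campaign Blue 498/1358 = 36.7% → Campaign Blue
Neither sweeps: the video ad wins 1 of 3 groups, Campaign Blue wins 2. Campaign Blue wins overall but not every group — no Simpson reversal.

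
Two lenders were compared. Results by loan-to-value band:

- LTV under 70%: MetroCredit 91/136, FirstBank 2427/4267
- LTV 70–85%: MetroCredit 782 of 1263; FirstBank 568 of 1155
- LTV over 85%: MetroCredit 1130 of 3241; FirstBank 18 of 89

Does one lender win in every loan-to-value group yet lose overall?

LTV under 70%: MetroCredit 91/136 = 66.9%, FirstBank 2427/4267 = 56.9% → MetroCredit
LTV 70–85%: MetroCredit 782/1263 = 61.9%, FirstBank 568/1155 = 49.2% → MetroCredit
LTV over 85%: MetroCredit 1130/3241 = 34.9%, FirstBank 18/89 = 20.2% → MetroCredit
Overall: MetroCredit 2003/4640 = 43.2%, FirstBank 3013/5511 = 54.7% → FirstBank
MetroCredit wins each loan-to-value group but FirstBank wins overall — the comparison reverses. MetroCredit's loans skew toward LTV over 85%, which has a lower base rate.

Yes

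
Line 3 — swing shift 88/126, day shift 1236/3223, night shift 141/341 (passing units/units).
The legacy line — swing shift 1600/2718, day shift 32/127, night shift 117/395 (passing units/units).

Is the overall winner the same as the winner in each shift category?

No

Swing shift: Line 3 88/126 = 69.8%, the legacy line 1600/2718 = 58.9% → Line 3
Day shift: Line 3 1236/3223 = 38.3%, the legacy line 32/127 = 25.2% → Line 3
Night shift: Line 3 141/341 = 41.3%, the legacy line 117/395 = 29.6% → Line 3
Overall: Line 3 1465/3690 = 39.7%, the legacy line 1749/3240 = 54.0% → the legacy line
Line 3 wins each shift group but the legacy line wins overall — the comparison reverses. Line 3's units skew toward day shift, which has a lower base rate.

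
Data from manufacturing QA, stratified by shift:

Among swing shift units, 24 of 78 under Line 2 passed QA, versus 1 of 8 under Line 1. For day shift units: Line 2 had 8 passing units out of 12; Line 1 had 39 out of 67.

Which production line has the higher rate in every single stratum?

Swing shift: Line 2 24/78 = 30.8%, Line 1 1/8 = 12.5% → Line 2
Day shift: Line 2 8/12 = 66.7%, Line 1 39/67 = 58.2% → Line 2
Line 2 has the higher rate in both groups.

Line 2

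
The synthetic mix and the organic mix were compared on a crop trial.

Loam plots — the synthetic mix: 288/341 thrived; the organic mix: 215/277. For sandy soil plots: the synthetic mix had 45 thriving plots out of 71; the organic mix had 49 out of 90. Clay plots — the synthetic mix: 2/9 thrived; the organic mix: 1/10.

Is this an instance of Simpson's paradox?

No

Loam: the synthetic mix 288/341 = 84.5%, the organic mix 215/277 = 77.6% → the synthetic mix
Sandy soil: the synthetic mix 45/71 = 63.4%, the organic mix 49/90 = 54.4% → the synthetic mix
Clay: the synthetic mix 2/9 = 22.2%, the organic mix 1/10 = 10.0% → the synthetic mix
Overall: the synthetic mix 335/421 = 79.6%, the organic mix 265/377 = 70.3% → the synthetic mix
The synthetic mix wins overall and in every soil group — no reversal.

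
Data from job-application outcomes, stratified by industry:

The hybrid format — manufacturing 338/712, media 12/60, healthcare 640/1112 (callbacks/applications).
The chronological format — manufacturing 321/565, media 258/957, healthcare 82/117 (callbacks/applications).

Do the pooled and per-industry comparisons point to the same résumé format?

No

Manufacturing: the hybrid format 338/712 = 47.5%, the chronological format 321/565 = 56.8% → the chronological format
Media: the hybrid format 12/60 = 20.0%, the chronological format 258/957 = 27.0% → the chronological format
Healthcare: the hybrid format 640/1112 = 57.6%, the chronological format 82/117 = 70.1% → the chronological format
Overall: the hybrid format 990/1884 = 52.5%, the chronological format 661/1639 = 40.3% → the hybrid format
The chronological format wins each industry group but the hybrid format wins overall — the comparison reverses. The chronological format's applications skew toward media, which has a lower base rate.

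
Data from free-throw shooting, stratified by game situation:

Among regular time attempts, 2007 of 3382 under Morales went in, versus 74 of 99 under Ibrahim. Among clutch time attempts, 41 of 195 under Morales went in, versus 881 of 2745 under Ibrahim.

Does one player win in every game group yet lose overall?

Yes

Regular time: Morales 2007/3382 = 59.3%, Ibrahim 74/99 = 74.7% → Ibrahim
Clutch time: Morales 41/195 = 21.0%, Ibrahim 881/2745 = 32.1% → Ibrahim
Overall: Morales 2048/3577 = 57.3%, Ibrahim 955/2844 = 33.6% → Morales
Ibrahim wins each game group but Morales wins overall — the comparison reverses. Ibrahim's attempts skew toward clutch time, which has a lower base rate.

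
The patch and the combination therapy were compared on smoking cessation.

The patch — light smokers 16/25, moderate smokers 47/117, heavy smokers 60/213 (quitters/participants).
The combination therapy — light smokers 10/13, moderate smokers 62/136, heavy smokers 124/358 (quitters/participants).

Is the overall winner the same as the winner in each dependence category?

Light smokers: the patch 16/25 = 64.0%, the combination therapy 10/13 = 76.9% → the combination therapy
Moderate smokers: the patch 47/117 = 40.2%, the combination therapy 62/136 = 45.6% → the combination therapy
Heavy smokers: the patch 60/213 = 28.2%, the combination therapy 124/358 = 34.6% → the combination therapy
Overall: the patch 123/355 = 34.6%, the combination therapy 196/507 = 38.7% → the combination therapy
The combination therapy wins overall and in every dependence group — no reversal.

Yes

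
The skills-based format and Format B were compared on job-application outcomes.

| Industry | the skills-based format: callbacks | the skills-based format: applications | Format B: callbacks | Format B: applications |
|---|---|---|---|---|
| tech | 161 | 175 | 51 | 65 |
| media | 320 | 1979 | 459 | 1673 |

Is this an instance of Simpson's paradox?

Tech: the skills-based format 161/175 = 92.0%, Format B 51/65 = 78.5% → the skills-based format
Media: the skills-based format 320/1979 = 16.2%, Format B 459/1673 = 27.4% → Format B
Overall: the skills-based format 481/2154 = 22.3%, Format B 510/1738 = 29.3% → Format B
Neither sweeps: the skills-based format wins 1 of 2 groups, Format B wins 1. Format B wins overall but not every group — no Simpson reversal.

No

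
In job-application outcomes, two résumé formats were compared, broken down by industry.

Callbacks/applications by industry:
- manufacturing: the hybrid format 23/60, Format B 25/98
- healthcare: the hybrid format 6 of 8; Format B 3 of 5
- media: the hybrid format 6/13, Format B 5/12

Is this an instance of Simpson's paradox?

Manufacturing: the hybrid format 23/60 = 38.3%, Format B 25/98 = 25.5% → the hybrid format
Healthcare: the hybrid format 6/8 = 75.0%, Format B 3/5 = 60.0% → the hybrid format
Media: the hybrid format 6/13 = 46.2%, Format B 5/12 = 41.7% → the hybrid format
Overall: the hybrid format 35/81 = 43.2%, Format B 33/115 = 28.7% → the hybrid format
The hybrid format wins overall and in every industry group — no reversal.

No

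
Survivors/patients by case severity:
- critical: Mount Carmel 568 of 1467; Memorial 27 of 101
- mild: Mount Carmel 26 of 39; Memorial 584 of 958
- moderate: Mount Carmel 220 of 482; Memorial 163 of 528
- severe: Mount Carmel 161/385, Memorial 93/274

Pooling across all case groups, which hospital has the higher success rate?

Critical: Mount Carmel 568/1467 = 38.7%, Memorial 27/101 = 26.7% → Mount Carmel
Mild: Mount Carmel 26/39 = 66.7%, Memorial 584/958 = 61.0% → Mount Carmel
Moderate: Mount Carmel 220/482 = 45.6%, Memorial 163/528 = 30.9% → Mount Carmel
Severe: Mount Carmel 161/385 = 41.8%, Memorial 93/274 = 33.9% → Mount Carmel
Overall: Mount Carmel 975/2373 = 41.1%, Memorial 867/1861 = 46.6% → Memorial
(Mount Carmel wins every case group but Memorial wins overall — Mount Carmel's patients skew toward the low-rate critical group.)

Memorial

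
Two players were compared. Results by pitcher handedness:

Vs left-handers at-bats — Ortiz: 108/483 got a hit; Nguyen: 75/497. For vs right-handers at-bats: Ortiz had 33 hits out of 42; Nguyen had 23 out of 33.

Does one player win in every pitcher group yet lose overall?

Vs left-handers: Ortiz 108/483 = 22.4%, Nguyen 75/497 = 15.1% → Ortiz
Vs right-handers: Ortiz 33/42 = 78.6%, Nguyen 23/33 = 69.7% → Ortiz
Overall: Ortiz 141/525 = 26.9%, Nguyen 98/530 = 18.5% → Ortiz
Ortiz wins overall and in every pitcher group — no reversal.

No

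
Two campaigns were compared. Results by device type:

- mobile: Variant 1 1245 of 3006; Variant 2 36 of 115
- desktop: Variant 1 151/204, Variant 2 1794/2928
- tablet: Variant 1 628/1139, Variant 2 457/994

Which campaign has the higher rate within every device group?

Mobile: Variant 1 1245/3006 = 41.4%, Variant 2 36/115 = 31.3% → Variant 1
Desktop: Variant 1 151/204 = 74.0%, Variant 2 1794/2928 = 61.3% → Variant 1
Tablet: Variant 1 628/1139 = 55.1%, Variant 2 457/994 = 46.0% → Variant 1
Variant 1 has the higher rate in all 3 groups.

Variant 1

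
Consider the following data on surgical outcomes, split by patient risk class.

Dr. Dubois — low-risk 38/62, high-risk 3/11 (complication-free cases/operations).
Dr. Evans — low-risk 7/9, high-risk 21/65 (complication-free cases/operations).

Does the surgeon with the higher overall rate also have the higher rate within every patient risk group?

No

Low-risk: Dr. Dubois 38/62 = 61.3%, Dr. Evans 7/9 = 77.8% → Dr. Evans
High-risk: Dr. Dubois 3/11 = 27.3%, Dr. Evans 21/65 = 32.3% → Dr. Evans
Overall: Dr. Dubois 41/73 = 56.2%, Dr. Evans 28/74 = 37.8% → Dr. Dubois
Dr. Evans wins each patient risk group but Dr. Dubois wins overall — the comparison reverses. Dr. Evans's operations skew toward high-risk, which has a lower base rate.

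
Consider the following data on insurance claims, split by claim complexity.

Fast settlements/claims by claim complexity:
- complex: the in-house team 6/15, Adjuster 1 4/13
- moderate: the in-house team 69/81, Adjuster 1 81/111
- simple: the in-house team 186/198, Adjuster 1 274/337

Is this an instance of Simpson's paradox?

Complex: the in-house team 6/15 = 40.0%, Adjuster 1 4/13 = 30.8% → the in-house team
Moderate: the in-house team 69/81 = 85.2%, Adjuster 1 81/111 = 73.0% → the in-house team
Simple: the in-house team 186/198 = 93.9%, Adjuster 1 274/337 = 81.3% → the in-house team
Overall: the in-house team 261/294 = 88.8%, Adjuster 1 359/461 = 77.9% → the in-house team
The in-house team wins overall and in every claim group — no reversal.

No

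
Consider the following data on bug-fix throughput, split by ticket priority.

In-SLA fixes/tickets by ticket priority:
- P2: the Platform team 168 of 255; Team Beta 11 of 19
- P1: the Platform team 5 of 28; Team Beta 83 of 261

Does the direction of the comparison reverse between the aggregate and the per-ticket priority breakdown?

No

P2: the Platform team 168/255 = 65.9%, Team Beta 11/19 = 57.9% → the Platform team
P1: the Platform team 5/28 = 17.9%, Team Beta 83/261 = 31.8% → Team Beta
Overall: the Platform team 173/283 = 61.1%, Team Beta 94/280 = 33.6% → the Platform team
Neither sweeps: the Platform team wins 1 of 2 groups, Team Beta wins 1. The Platform team wins overall but not every group — no Simpson reversal.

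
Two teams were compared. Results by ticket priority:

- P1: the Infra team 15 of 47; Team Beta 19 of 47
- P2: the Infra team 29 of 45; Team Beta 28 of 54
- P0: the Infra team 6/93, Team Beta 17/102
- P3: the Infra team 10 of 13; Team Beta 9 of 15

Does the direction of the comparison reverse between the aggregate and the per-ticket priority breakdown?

P1: the Infra team 15/47 = 31.9%, Team Beta 19/47 = 40.4% → Team Beta
P2: the Infra team 29/45 = 64.4%, Team Beta 28/54 = 51.9% → the Infra team
P0: the Infra team 6/93 = 6.5%, Team Beta 17/102 = 16.7% → Team Beta
P3: the Infra team 10/13 = 76.9%, Team Beta 9/15 = 60.0% → the Infra team
Overall: the Infra team 60/198 = 30.3%, Team Beta 73/218 = 33.5% → Team Beta
Neither sweeps: the Infra team wins 2 of 4 groups, Team Beta wins 2. Team Beta wins overall but not every group — no Simpson reversal.

No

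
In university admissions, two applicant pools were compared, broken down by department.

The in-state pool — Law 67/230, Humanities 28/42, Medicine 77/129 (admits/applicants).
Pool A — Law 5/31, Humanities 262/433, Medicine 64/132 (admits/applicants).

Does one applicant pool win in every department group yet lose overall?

Yes

Law: the in-state pool 67/230 = 29.1%, Pool A 5/31 = 16.1% → the in-state pool
Humanities: the in-state pool 28/42 = 66.7%, Pool A 262/433 = 60.5% → the in-state pool
Medicine: the in-state pool 77/129 = 59.7%, Pool A 64/132 = 48.5% → the in-state pool
Overall: the in-state pool 172/401 = 42.9%, Pool A 331/596 = 55.5% → Pool A
The in-state pool wins each department group but Pool A wins overall — the comparison reverses. The in-state pool's applicants skew toward Law, which has a lower base rate.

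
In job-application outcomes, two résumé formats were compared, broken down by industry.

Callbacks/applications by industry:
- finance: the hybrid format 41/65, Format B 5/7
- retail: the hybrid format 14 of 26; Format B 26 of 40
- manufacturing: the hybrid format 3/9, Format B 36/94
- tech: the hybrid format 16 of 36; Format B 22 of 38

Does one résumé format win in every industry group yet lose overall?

Finance: the hybrid format 41/65 = 63.1%, Format B 5/7 = 71.4% → Format B
Retail: the hybrid format 14/26 = 53.8%, Format B 26/40 = 65.0% → Format B
Manufacturing: the hybrid format 3/9 = 33.3%, Format B 36/94 = 38.3% → Format B
Tech: the hybrid format 16/36 = 44.4%, Format B 22/38 = 57.9% → Format B
Overall: the hybrid format 74/136 = 54.4%, Format B 89/179 = 49.7% → the hybrid format
Format B wins each industry group but the hybrid format wins overall — the comparison reverses. Format B's applications skew toward manufacturing, which has a lower base rate.

Yes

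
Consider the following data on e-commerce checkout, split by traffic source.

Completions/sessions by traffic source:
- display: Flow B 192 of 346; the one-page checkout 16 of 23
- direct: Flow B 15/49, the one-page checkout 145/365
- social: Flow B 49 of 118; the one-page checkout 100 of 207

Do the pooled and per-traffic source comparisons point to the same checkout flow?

No

Display: Flow B 192/346 = 55.5%, the one-page checkout 16/23 = 69.6% → the one-page checkout
Direct: Flow B 15/49 = 30.6%, the one-page checkout 145/365 = 39.7% → the one-page checkout
Social: Flow B 49/118 = 41.5%, the one-page checkout 100/207 = 48.3% → the one-page checkout
Overall: Flow B 256/513 = 49.9%, the one-page checkout 261/595 = 43.9% → Flow B
The one-page checkout wins each traffic group but Flow B wins overall — the comparison reverses. The one-page checkout's sessions skew toward direct, which has a lower base rate.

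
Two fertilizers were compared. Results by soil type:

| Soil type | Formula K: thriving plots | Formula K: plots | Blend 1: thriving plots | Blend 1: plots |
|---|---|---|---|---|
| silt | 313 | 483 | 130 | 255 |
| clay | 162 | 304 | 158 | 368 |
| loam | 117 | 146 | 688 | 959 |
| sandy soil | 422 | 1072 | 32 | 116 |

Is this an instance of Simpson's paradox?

Yes

Silt: Formula K 313/483 = 64.8%, Blend 1 130/255 = 51.0% → Formula K
Clay: Formula K 162/304 = 53.3%, Blend 1 158/368 = 42.9% → Formula K
Loam: Formula K 117/146 = 80.1%, Blend 1 688/959 = 71.7% → Formula K
Sandy soil: Formula K 422/1072 = 39.4%, Blend 1 32/116 = 27.6% → Formula K
Overall: Formula K 1014/2005 = 50.6%, Blend 1 1008/1698 = 59.4% → Blend 1
Formula K wins each soil group but Blend 1 wins overall — the comparison reverses. Formula K's plots skew toward sandy soil, which has a lower base rate.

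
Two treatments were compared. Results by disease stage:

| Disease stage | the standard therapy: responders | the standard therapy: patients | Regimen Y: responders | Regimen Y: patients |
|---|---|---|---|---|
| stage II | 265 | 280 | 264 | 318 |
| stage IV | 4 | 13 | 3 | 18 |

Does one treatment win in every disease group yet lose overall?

Stage II: the standard therapy 265/280 = 94.6%, Regimen Y 264/318 = 83.0% → the standard therapy
Stage IV: the standard therapy 4/13 = 30.8%, Regimen Y 3/18 = 16.7% → the standard therapy
Overall: the standard therapy 269/293 = 91.8%, Regimen Y 267/336 = 79.5% → the standard therapy
The standard therapy wins overall and in every disease group — no reversal.

No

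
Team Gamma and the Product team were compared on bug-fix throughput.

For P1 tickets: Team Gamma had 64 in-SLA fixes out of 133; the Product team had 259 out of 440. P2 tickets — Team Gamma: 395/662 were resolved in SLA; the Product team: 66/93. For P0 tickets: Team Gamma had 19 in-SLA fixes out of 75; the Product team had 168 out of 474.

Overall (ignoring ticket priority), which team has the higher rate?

Team Gamma

P1: Team Gamma 64/133 = 48.1%, the Product team 259/440 = 58.9% → the Product team
P2: Team Gamma 395/662 = 59.7%, the Product team 66/93 = 71.0% → the Product team
P0: Team Gamma 19/75 = 25.3%, the Product team 168/474 = 35.4% → the Product team
Overall: Team Gamma 478/870 = 54.9%, the Product team 493/1007 = 49.0% → Team Gamma
(The Product team wins every ticket group but Team Gamma wins overall — the Product team's tickets skew toward the low-rate P0 group.)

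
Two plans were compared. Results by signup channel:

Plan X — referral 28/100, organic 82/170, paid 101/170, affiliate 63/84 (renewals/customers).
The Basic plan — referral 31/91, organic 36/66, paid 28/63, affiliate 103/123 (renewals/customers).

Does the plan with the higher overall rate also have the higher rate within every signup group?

No

Referral: Plan X 28/100 = 28.0%, the Basic plan 31/91 = 34.1% → the Basic plan
Organic: Plan X 82/170 = 48.2%, the Basic plan 36/66 = 54.5% → the Basic plan
Paid: Plan X 101/170 = 59.4%, the Basic plan 28/63 = 44.4% → Plan X
Affiliate: Plan X 63/84 = 75.0%, the Basic plan 103/123 = 83.7% → the Basic plan
Overall: Plan X 274/524 = 52.3%, the Basic plan 198/343 = 57.7% → the Basic plan
Neither sweeps: Plan X wins 1 of 4 groups, the Basic plan wins 3. The Basic plan wins overall but not every group — no Simpson reversal.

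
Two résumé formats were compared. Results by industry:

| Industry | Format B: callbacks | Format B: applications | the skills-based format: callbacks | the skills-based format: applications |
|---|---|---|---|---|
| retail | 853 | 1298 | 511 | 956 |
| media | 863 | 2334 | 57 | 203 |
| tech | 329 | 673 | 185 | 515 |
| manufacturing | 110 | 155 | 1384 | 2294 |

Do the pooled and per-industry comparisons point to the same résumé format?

No

Retail: Format B 853/1298 = 65.7%, the skills-based format 511/956 = 53.5% → Format B
Media: Format B 863/2334 = 37.0%, the skills-based format 57/203 = 28.1% → Format B
Tech: Format B 329/673 = 48.9%, the skills-based format 185/515 = 35.9% → Format B
Manufacturing: Format B 110/155 = 71.0%, the skills-based format 1384/2294 = 60.3% → Format B
Overall: Format B 2155/4460 = 48.3%, the skills-based format 2137/3968 = 53.9% → the skills-based format
Format B wins each industry group but the skills-based format wins overall — the comparison reverses. Format B's applications skew toward media, which has a lower base rate.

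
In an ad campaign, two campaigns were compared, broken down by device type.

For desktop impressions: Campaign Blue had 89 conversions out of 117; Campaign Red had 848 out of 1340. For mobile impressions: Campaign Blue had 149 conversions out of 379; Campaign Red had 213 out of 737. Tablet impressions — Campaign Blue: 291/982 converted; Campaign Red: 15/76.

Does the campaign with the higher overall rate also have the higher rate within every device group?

No

Desktop: Campaign Blue 89/117 = 76.1%, Campaign Red 848/1340 = 63.3% → Campaign Blue
Mobile: Campaign Blue 149/379 = 39.3%, Campaign Red 213/737 = 28.9% → Campaign Blue
Tablet: Campaign Blue 291/982 = 29.6%, Campaign Red 15/76 = 19.7% → Campaign Blue
Overall: Campaign Blue 529/1478 = 35.8%, Campaign Red 1076/2153 = 50.0% → Campaign Red
Campaign Blue wins each device group but Campaign Red wins overall — the comparison reverses. Campaign Blue's impressions skew toward tablet, which has a lower base rate.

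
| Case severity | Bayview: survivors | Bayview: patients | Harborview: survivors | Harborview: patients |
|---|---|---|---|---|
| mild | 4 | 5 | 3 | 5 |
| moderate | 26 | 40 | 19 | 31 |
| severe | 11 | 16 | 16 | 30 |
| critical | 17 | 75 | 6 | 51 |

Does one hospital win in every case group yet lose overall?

Mild: Bayview 4/5 = 80.0%, Harborview 3/5 = 60.0% → Bayview
Moderate: Bayview 26/40 = 65.0%, Harborview 19/31 = 61.3% → Bayview
Severe: Bayview 11/16 = 68.8%, Harborview 16/30 = 53.3% → Bayview
Critical: Bayview 17/75 = 22.7%, Harborview 6/51 = 11.8% → Bayview
Overall: Bayview 58/136 = 42.6%, Harborview 44/117 = 37.6% → Bayview
Bayview wins overall and in every case group — no reversal.

No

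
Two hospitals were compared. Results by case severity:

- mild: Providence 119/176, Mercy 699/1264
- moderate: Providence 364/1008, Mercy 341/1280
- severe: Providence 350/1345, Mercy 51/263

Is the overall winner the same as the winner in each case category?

No

Mild: Providence 119/176 = 67.6%, Mercy 699/1264 = 55.3% → Providence
Moderate: Providence 364/1008 = 36.1%, Mercy 341/1280 = 26.6% → Providence
Severe: Providence 350/1345 = 26.0%, Mercy 51/263 = 19.4% → Providence
Overall: Providence 833/2529 = 32.9%, Mercy 1091/2807 = 38.9% → Mercy
Providence wins each case group but Mercy wins overall — the comparison reverses. Providence's patients skew toward severe, which has a lower base rate.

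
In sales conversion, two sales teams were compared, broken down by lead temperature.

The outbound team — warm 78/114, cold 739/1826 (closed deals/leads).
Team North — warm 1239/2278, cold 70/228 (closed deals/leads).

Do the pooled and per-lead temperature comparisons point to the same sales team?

No

Warm: the outbound team 78/114 = 68.4%, Team North 1239/2278 = 54.4% → the outbound team
Cold: the outbound team 739/1826 = 40.5%, Team North 70/228 = 30.7% → the outbound team
Overall: the outbound team 817/1940 = 42.1%, Team North 1309/2506 = 52.2% → Team North
The outbound team wins each lead group but Team North wins overall — the comparison reverses. The outbound team's leads skew toward cold, which has a lower base rate.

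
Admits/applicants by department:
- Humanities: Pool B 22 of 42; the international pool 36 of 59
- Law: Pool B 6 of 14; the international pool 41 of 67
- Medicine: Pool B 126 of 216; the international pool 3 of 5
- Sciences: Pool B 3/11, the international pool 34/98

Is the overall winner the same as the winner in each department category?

Humanities: Pool B 22/42 = 52.4%, the international pool 36/59 = 61.0% → the international pool
Law: Pool B 6/14 = 42.9%, the international pool 41/67 = 61.2% → the international pool
Medicine: Pool B 126/216 = 58.3%, the international pool 3/5 = 60.0% → the international pool
Sciences: Pool B 3/11 = 27.3%, the international pool 34/98 = 34.7% → the international pool
Overall: Pool B 157/283 = 55.5%, the international pool 114/229 = 49.8% → Pool B
The international pool wins each department group but Pool B wins overall — the comparison reverses. The international pool's applicants skew toward Sciences, which has a lower base rate.

No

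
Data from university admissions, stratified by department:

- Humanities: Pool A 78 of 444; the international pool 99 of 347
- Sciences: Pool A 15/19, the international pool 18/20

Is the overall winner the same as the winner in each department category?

Humanities: Pool A 78/444 = 17.6%, the international pool 99/347 = 28.5% → the international pool
Sciences: Pool A 15/19 = 78.9%, the international pool 18/20 = 90.0% → the international pool
Overall: Pool A 93/463 = 20.1%, the international pool 117/367 = 31.9% → the international pool
The international pool wins overall and in every department group — no reversal.

Yes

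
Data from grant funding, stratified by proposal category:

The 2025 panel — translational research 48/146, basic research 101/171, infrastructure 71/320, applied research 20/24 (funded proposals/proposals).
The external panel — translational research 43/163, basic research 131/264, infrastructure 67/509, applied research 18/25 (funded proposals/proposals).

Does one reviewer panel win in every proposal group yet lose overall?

No

Translational research: the 2025 panel 48/146 = 32.9%, the external panel 43/163 = 26.4% → the 2025 panel
Basic research: the 2025 panel 101/171 = 59.1%, the external panel 131/264 = 49.6% → the 2025 panel
Infrastructure: the 2025 panel 71/320 = 22.2%, the external panel 67/509 = 13.2% → the 2025 panel
Applied research: the 2025 panel 20/24 = 83.3%, the external panel 18/25 = 72.0% → the 2025 panel
Overall: the 2025 panel 240/661 = 36.3%, the external panel 259/961 = 27.0% → the 2025 panel
The 2025 panel wins overall and in every proposal group — no reversal.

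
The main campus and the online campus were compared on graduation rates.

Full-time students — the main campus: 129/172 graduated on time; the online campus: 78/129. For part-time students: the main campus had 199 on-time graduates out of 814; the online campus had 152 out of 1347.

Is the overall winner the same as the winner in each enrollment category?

Full-time: the main campus 129/172 = 75.0%, the online campus 78/129 = 60.5% → the main campus
Part-time: the main campus 199/814 = 24.4%, the online campus 152/1347 = 11.3% → the main campus
Overall: the main campus 328/986 = 33.3%, the online campus 230/1476 = 15.6% → the main campus
The main campus wins overall and in every enrollment group — no reversal.

Yes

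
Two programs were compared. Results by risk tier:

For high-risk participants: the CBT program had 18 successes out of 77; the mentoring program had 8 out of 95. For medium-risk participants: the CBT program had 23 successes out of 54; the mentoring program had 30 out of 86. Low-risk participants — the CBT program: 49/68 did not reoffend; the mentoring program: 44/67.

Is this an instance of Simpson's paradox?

No

High-risk: the CBT program 18/77 = 23.4%, the mentoring program 8/95 = 8.4% → the CBT program
Medium-risk: the CBT program 23/54 = 42.6%, the mentoring program 30/86 = 34.9% → the CBT program
Low-risk: the CBT program 49/68 = 72.1%, the mentoring program 44/67 = 65.7% → the CBT program
Overall: the CBT program 90/199 = 45.2%, the mentoring program 82/248 = 33.1% → the CBT program
The CBT program wins overall and in every risk group — no reversal.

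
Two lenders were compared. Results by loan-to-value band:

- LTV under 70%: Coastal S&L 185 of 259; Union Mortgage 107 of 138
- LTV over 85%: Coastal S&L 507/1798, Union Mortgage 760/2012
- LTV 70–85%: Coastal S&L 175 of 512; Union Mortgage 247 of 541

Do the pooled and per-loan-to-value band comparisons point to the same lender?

Yes

LTV under 70%: Coastal S&L 185/259 = 71.4%, Union Mortgage 107/138 = 77.5% → Union Mortgage
LTV over 85%: Coastal S&L 507/1798 = 28.2%, Union Mortgage 760/2012 = 37.8% → Union Mortgage
LTV 70–85%: Coastal S&L 175/512 = 34.2%, Union Mortgage 247/541 = 45.7% → Union Mortgage
Overall: Coastal S&L 867/2569 = 33.7%, Union Mortgage 1114/2691 = 41.4% → Union Mortgage
Union Mortgage wins overall and in every loan-to-value group — no reversal.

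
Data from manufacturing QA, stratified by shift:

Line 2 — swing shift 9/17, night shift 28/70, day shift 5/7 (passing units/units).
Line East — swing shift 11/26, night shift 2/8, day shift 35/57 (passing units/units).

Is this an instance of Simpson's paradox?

Yes

Swing shift: Line 2 9/17 = 52.9%, Line East 11/26 = 42.3% → Line 2
Night shift: Line 2 28/70 = 40.0%, Line East 2/8 = 25.0% → Line 2
Day shift: Line 2 5/7 = 71.4%, Line East 35/57 = 61.4% → Line 2
Overall: Line 2 42/94 = 44.7%, Line East 48/91 = 52.7% → Line East
Line 2 wins each shift group but Line East wins overall — the comparison reverses. Line 2's units skew toward night shift, which has a lower base rate.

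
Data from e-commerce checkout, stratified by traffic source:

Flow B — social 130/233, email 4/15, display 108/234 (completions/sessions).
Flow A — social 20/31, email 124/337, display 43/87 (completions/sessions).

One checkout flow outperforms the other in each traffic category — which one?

Flow A

Social: Flow B 130/233 = 55.8%, Flow A 20/31 = 64.5% → Flow A
Email: Flow B 4/15 = 26.7%, Flow A 124/337 = 36.8% → Flow A
Display: Flow B 108/234 = 46.2%, Flow A 43/87 = 49.4% → Flow A
Flow A has the higher rate in all 3 groups.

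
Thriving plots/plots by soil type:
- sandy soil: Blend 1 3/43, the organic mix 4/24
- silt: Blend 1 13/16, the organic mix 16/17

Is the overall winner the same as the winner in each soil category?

Sandy soil: Blend 1 3/43 = 7.0%, the organic mix 4/24 = 16.7% → the organic mix
Silt: Blend 1 13/16 = 81.2%, the organic mix 16/17 = 94.1% → the organic mix
Overall: Blend 1 16/59 = 27.1%, the organic mix 20/41 = 48.8% → the organic mix
The organic mix wins overall and in every soil group — no reversal.

Yes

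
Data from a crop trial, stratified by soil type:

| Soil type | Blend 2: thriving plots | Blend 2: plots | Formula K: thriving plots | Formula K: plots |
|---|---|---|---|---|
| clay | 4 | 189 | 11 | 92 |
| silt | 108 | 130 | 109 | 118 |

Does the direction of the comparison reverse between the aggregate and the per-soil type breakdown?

Clay: Blend 2 4/189 = 2.1%, Formula K 11/92 = 12.0% → Formula K
Silt: Blend 2 108/130 = 83.1%, Formula K 109/118 = 92.4% → Formula K
Overall: Blend 2 112/319 = 35.1%, Formula K 120/210 = 57.1% → Formula K
Formula K wins overall and in every soil group — no reversal.

No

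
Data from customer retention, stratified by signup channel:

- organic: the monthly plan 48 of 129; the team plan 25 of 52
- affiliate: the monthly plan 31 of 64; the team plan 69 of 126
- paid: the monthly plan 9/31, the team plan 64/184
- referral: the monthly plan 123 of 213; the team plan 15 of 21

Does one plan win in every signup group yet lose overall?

Organic: the monthly plan 48/129 = 37.2%, the team plan 25/52 = 48.1% → the team plan
Affiliate: the monthly plan 31/64 = 48.4%, the team plan 69/126 = 54.8% → the team plan
Paid: the monthly plan 9/31 = 29.0%, the team plan 64/184 = 34.8% → the team plan
Referral: the monthly plan 123/213 = 57.7%, the team plan 15/21 = 71.4% → the team plan
Overall: the monthly plan 211/437 = 48.3%, the team plan 173/383 = 45.2% → the monthly plan
The team plan wins each signup group but the monthly plan wins overall — the comparison reverses. The team plan's customers skew toward paid, which has a lower base rate.

Yes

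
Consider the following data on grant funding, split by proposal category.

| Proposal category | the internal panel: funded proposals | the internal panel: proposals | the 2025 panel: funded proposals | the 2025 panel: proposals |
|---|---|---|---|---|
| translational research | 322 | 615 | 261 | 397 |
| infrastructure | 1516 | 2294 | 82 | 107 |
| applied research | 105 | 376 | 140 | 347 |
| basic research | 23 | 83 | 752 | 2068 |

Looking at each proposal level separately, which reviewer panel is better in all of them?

Translational research: the internal panel 322/615 = 52.4%, the 2025 panel 261/397 = 65.7% → the 2025 panel
Infrastructure: the internal panel 1516/2294 = 66.1%, the 2025 panel 82/107 = 76.6% → the 2025 panel
Applied research: the internal panel 105/376 = 27.9%, the 2025 panel 140/347 = 40.3% → the 2025 panel
Basic research: the internal panel 23/83 = 27.7%, the 2025 panel 752/2068 = 36.4% → the 2025 panel
The 2025 panel has the higher rate in all 4 groups.

the 2025 panel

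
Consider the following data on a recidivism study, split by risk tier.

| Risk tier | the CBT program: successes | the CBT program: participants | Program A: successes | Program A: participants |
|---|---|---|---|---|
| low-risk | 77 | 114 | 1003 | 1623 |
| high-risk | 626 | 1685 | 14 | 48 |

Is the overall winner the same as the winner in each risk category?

No

Low-risk: the CBT program 77/114 = 67.5%, Program A 1003/1623 = 61.8% → the CBT program
High-risk: the CBT program 626/1685 = 37.2%, Program A 14/48 = 29.2% → the CBT program
Overall: the CBT program 703/1799 = 39.1%, Program A 1017/1671 = 60.9% → Program A
The CBT program wins each risk group but Program A wins overall — the comparison reverses. The CBT program's participants skew toward high-risk, which has a lower base rate.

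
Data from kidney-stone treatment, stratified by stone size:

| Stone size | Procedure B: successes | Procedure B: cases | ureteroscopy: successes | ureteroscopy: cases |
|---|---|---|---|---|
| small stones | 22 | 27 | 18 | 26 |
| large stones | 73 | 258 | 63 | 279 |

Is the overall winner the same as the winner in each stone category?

Small stones: Procedure B 22/27 = 81.5%, ureteroscopy 18/26 = 69.2% → Procedure B
Large stones: Procedure B 73/258 = 28.3%, ureteroscopy 63/279 = 22.6% → Procedure B
Overall: Procedure B 95/285 = 33.3%, ureteroscopy 81/305 = 26.6% → Procedure B
Procedure B wins overall and in every stone group — no reversal.

Yes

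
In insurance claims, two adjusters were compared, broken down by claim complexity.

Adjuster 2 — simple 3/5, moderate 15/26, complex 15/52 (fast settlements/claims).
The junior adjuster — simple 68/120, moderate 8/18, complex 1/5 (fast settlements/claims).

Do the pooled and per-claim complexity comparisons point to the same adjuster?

No

Simple: Adjuster 2 3/5 = 60.0%, the junior adjuster 68/120 = 56.7% → Adjuster 2
Moderate: Adjuster 2 15/26 = 57.7%, the junior adjuster 8/18 = 44.4% → Adjuster 2
Complex: Adjuster 2 15/52 = 28.8%, the junior adjuster 1/5 = 20.0% → Adjuster 2
Overall: Adjuster 2 33/83 = 39.8%, the junior adjuster 77/143 = 53.8% → the junior adjuster
Adjuster 2 wins each claim group but the junior adjuster wins overall — the comparison reverses. Adjuster 2's claims skew toward complex, which has a lower base rate.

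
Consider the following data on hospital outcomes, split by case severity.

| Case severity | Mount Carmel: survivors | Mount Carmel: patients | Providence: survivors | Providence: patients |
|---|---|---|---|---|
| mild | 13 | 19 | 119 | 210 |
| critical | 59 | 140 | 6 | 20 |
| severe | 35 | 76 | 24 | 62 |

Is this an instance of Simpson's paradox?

Mild: Mount Carmel 13/19 = 68.4%, Providence 119/210 = 56.7% → Mount Carmel
Critical: Mount Carmel 59/140 = 42.1%, Providence 6/20 = 30.0% → Mount Carmel
Severe: Mount Carmel 35/76 = 46.1%, Providence 24/62 = 38.7% → Mount Carmel
Overall: Mount Carmel 107/235 = 45.5%, Providence 149/292 = 51.0% → Providence
Mount Carmel wins each case group but Providence wins overall — the comparison reverses. Mount Carmel's patients skew toward critical, which has a lower base rate.

Yes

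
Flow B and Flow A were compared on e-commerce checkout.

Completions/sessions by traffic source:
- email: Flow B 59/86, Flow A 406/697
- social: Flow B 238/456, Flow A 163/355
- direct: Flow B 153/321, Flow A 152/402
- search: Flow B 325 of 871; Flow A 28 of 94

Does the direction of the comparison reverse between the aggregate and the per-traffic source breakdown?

Email: Flow B 59/86 = 68.6%, Flow A 406/697 = 58.2% → Flow B
Social: Flow B 238/456 = 52.2%, Flow A 163/355 = 45.9% → Flow B
Direct: Flow B 153/321 = 47.7%, Flow A 152/402 = 37.8% → Flow B
Search: Flow B 325/871 = 37.3%, Flow A 28/94 = 29.8% → Flow B
Overall: Flow B 775/1734 = 44.7%, Flow A 749/1548 = 48.4% → Flow A
Flow B wins each traffic group but Flow A wins overall — the comparison reverses. Flow B's sessions skew toward search, which has a lower base rate.

Yes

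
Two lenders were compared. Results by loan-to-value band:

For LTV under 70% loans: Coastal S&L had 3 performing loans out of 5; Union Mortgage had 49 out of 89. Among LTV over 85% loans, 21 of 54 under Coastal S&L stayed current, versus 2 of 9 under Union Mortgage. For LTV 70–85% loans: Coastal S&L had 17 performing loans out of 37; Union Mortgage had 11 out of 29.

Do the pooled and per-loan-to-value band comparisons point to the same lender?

LTV under 70%: Coastal S&L 3/5 = 60.0%, Union Mortgage 49/89 = 55.1% → Coastal S&L
LTV over 85%: Coastal S&L 21/54 = 38.9%, Union Mortgage 2/9 = 22.2% → Coastal S&L
LTV 70–85%: Coastal S&L 17/37 = 45.9%, Union Mortgage 11/29 = 37.9% → Coastal S&L
Overall: Coastal S&L 41/96 = 42.7%, Union Mortgage 62/127 = 48.8% → Union Mortgage
Coastal S&L wins each loan-to-value group but Union Mortgage wins overall — the comparison reverses. Coastal S&L's loans skew toward LTV over 85%, which has a lower base rate.

No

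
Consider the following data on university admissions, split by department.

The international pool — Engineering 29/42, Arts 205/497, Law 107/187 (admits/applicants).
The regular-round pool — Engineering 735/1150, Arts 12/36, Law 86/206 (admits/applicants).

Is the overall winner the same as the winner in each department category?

Engineering: the international pool 29/42 = 69.0%, the regular-round pool 735/1150 = 63.9% → the international pool
Arts: the international pool 205/497 = 41.2%, the regular-round pool 12/36 = 33.3% → the international pool
Law: the international pool 107/187 = 57.2%, the regular-round pool 86/206 = 41.7% → the international pool
Overall: the international pool 341/726 = 47.0%, the regular-round pool 833/1392 = 59.8% → the regular-round pool
The international pool wins each department group but the regular-round pool wins overall — the comparison reverses. The international pool's applicants skew toward Arts, which has a lower base rate.

No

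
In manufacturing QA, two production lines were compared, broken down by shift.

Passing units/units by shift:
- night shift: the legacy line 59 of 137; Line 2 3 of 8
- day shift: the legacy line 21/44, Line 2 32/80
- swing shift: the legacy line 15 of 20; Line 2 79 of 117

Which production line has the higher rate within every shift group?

the legacy line

Night shift: the legacy line 59/137 = 43.1%, Line 2 3/8 = 37.5% → the legacy line
Day shift: the legacy line 21/44 = 47.7%, Line 2 32/80 = 40.0% → the legacy line
Swing shift: the legacy line 15/20 = 75.0%, Line 2 79/117 = 67.5% → the legacy line
The legacy line has the higher rate in all 3 groups.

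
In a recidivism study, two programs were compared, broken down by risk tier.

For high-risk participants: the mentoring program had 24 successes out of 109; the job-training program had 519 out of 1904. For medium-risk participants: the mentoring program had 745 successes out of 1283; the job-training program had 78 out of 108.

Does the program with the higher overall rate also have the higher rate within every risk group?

No

High-risk: the mentoring program 24/109 = 22.0%, the job-training program 519/1904 = 27.3% → the job-training program
Medium-risk: the mentoring program 745/1283 = 58.1%, the job-training program 78/108 = 72.2% → the job-training program
Overall: the mentoring program 769/1392 = 55.2%, the job-training program 597/2012 = 29.7% → the mentoring program
The job-training program wins each risk group but the mentoring program wins overall — the comparison reverses. The job-training program's participants skew toward high-risk, which has a lower base rate.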